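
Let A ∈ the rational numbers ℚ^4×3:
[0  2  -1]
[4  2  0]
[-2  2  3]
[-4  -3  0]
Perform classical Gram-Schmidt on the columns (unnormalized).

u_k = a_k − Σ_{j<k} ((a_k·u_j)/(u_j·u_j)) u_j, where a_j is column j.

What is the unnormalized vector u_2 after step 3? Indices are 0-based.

Step 1: u_0 = a_0 = (0, 4, -2, -4).
Step 2: u_1 = a_1 − (4/9)·u_0 = (2, 2/9, 26/9, -11/9).
Step 3: u_2 = a_2 − (-1/6)·u_0 − (12/25)·u_1 = (-49/25, 14/25, 32/25, -2/25).

u_2 = (-49/25, 14/25, 32/25, -2/25)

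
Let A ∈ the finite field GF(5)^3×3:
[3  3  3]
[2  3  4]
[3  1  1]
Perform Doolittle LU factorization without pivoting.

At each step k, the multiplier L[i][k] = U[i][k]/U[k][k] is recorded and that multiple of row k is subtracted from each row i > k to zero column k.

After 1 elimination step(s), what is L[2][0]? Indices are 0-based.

[col 0] pivot 3
  R1 -= 4*R0 → (0, 1, 2)  (L[1][0] := 4)
  R2 -= 1*R0 → (0, 3, 3)  (L[2][0] := 1)

L[2][0] = 1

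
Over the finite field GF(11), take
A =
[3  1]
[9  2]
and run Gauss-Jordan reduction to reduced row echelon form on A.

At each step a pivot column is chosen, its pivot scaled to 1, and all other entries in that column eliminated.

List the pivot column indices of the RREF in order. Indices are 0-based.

[1] R0 /= 3  ⇒  (1, 4)
     R1 -= 9·R0  ⇒  (0, 10)
[2] R1 /= 10  ⇒  (0, 1)
     R0 -= 4·R1  ⇒  (1, 0)

pivot columns: 0, 1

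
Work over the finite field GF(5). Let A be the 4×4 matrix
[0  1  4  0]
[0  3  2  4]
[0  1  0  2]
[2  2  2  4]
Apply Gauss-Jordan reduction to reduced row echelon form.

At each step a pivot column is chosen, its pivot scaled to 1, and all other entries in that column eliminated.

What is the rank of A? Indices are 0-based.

pivot(0,0): swap R0↔R3
pivot(0,0)=2: scale R0 → (1, 1, 1, 2)
pivot(1,1)=3: scale R1 → (0, 1, 4, 3)
  clear (0,1): R0 −= (1)R1 → (1, 0, 2, 4)
  clear (2,1): R2 −= (1)R1 → (0, 0, 1, 4)
  clear (3,1): R3 −= (1)R1 → (0, 0, 0, 2)
pivot(2,2)=1: scale R2 → (0, 0, 1, 4)
  clear (0,2): R0 −= (2)R2 → (1, 0, 0, 1)
  clear (1,2): R1 −= (4)R2 → (0, 1, 0, 2)
pivot(3,3)=2: scale R3 → (0, 0, 0, 1)
  clear (0,3): R0 −= (1)R3 → (1, 0, 0, 0)
  clear (1,3): R1 −= (2)R3 → (0, 1, 0, 0)
  clear (2,3): R2 −= (4)R3 → (0, 0, 1, 0)

rank = 4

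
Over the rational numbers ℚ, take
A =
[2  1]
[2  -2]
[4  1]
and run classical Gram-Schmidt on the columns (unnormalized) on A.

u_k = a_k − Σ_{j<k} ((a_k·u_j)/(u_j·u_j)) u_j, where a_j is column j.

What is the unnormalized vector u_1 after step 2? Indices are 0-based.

Step 1: u_0 = a_0 = (2, 2, 4).
Step 2: u_1 = a_1 − (1/12)·u_0 = (5/6, -13/6, 2/3).

u_1 = (5/6, -13/6, 2/3)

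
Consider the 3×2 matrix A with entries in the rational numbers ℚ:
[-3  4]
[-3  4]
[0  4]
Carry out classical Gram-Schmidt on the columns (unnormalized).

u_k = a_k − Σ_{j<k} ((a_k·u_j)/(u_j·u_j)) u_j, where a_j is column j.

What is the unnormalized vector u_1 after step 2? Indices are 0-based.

u_1 = (0, 0, 4)

Step 1: u_0 = a_0 = (-3, -3, 0).
Step 2: u_1 = a_1 − (-4/3)·u_0 = (0, 0, 4).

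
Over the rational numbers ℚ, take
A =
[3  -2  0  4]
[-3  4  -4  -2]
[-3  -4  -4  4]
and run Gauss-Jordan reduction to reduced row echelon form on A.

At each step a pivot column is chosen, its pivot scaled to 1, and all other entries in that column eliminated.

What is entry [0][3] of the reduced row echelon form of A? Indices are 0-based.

[1] R0 /= 3  ⇒  (1, -2/3, 0, 4/3)
     R1 -= -3·R0  ⇒  (0, 2, -4, 2)
     R2 -= -3·R0  ⇒  (0, -6, -4, 8)
[2] R1 /= 2  ⇒  (0, 1, -2, 1)
     R0 -= -2/3·R1  ⇒  (1, 0, -4/3, 2)
     R2 -= -6·R1  ⇒  (0, 0, -16, 14)
[3] R2 /= -16  ⇒  (0, 0, 1, -7/8)
     R0 -= -4/3·R2  ⇒  (1, 0, 0, 5/6)
     R1 -= -2·R2  ⇒  (0, 1, 0, -3/4)

M[0][3] = 5/6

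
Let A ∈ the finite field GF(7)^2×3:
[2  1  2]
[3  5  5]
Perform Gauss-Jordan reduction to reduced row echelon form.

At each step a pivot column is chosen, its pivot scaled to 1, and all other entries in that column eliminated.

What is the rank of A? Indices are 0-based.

rank = 2

[1] R0 /= 2  ⇒  (1, 4, 1)
     R1 -= 3·R0  ⇒  (0, 0, 2)
column 1 empty below row 1
[2] R1 /= 2  ⇒  (0, 0, 1)
     R0 -= 1·R1  ⇒  (1, 4, 0)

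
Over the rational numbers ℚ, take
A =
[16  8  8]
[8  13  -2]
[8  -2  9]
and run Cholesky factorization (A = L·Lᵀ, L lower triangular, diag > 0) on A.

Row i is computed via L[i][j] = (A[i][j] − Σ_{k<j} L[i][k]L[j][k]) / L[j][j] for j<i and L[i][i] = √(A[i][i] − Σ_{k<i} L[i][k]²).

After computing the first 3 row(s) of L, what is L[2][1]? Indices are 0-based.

Step 1: L[0][0] = √(16) = 4.
  L[1][0] = (8) / L[0][0] = 2.
Step 2: L[1][1] = √(9) = 3.
  L[2][0] = (8) / L[0][0] = 2.
  L[2][1] = (-6) / L[1][1] = -2.
Step 3: L[2][2] = √(1) = 1.

L[2][1] = -2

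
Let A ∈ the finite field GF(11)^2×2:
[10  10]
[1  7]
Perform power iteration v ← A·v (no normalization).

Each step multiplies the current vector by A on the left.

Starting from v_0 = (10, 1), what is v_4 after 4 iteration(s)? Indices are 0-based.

v_4 = (1, 0)

v_0 = (10, 1).
v_1 = A·v_0 = (0, 6).
v_2 = A·v_1 = (5, 9).
v_3 = A·v_2 = (8, 2).
v_4 = A·v_3 = (1, 0).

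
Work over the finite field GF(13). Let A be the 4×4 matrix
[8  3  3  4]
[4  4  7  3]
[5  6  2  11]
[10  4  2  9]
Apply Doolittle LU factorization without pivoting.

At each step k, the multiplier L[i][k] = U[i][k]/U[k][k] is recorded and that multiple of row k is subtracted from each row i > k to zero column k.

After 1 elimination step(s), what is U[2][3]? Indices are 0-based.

U[2][3] = 2

Step 1: pivot at (0,0) is 8.
  row1 ← row1 − (7)·row0  ⇒  L[1][0]=7, U row1=(0, 9, 12, 1)
  row2 ← row2 − (12)·row0  ⇒  L[2][0]=12, U row2=(0, 9, 5, 2)
  row3 ← row3 − (11)·row0  ⇒  L[3][0]=11, U row3=(0, 10, 8, 4)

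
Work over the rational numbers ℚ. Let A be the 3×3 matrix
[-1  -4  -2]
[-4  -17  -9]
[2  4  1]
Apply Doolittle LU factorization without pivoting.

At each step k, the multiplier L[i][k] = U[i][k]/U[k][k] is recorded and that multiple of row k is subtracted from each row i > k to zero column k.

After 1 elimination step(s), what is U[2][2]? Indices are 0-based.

k=0: U[0][0]=-1
  eliminate (1,0): mult=4, new row 1: (0, -1, -1); set L[1][0]=4
  eliminate (2,0): mult=-2, new row 2: (0, -4, -3); set L[2][0]=-2

U[2][2] = -3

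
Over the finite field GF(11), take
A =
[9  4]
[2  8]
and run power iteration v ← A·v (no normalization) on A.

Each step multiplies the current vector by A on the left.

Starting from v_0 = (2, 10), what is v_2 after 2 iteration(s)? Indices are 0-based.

v_0 = (2, 10).
v_1 = A·v_0 = (3, 7).
v_2 = A·v_1 = (0, 7).

v_2 = (0, 7)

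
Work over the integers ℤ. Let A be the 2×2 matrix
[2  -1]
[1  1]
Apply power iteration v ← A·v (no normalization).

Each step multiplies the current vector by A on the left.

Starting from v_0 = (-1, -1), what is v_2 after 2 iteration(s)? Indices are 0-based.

v_2 = (0, -3)

v_0 = (-1, -1).
v_1 = A·v_0 = (-1, -2).
v_2 = A·v_1 = (0, -3).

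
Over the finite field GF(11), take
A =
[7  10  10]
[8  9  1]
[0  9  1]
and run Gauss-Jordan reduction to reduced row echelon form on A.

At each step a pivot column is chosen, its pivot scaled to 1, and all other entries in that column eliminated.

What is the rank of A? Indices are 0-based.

pivot(0,0)=7: scale R0 → (1, 3, 3)
  clear (1,0): R1 −= (8)R0 → (0, 7, 10)
pivot(1,1)=7: scale R1 → (0, 1, 3)
  clear (0,1): R0 −= (3)R1 → (1, 0, 5)
  clear (2,1): R2 −= (9)R1 → (0, 0, 7)
pivot(2,2)=7: scale R2 → (0, 0, 1)
  clear (0,2): R0 −= (5)R2 → (1, 0, 0)
  clear (1,2): R1 −= (3)R2 → (0, 1, 0)

rank = 3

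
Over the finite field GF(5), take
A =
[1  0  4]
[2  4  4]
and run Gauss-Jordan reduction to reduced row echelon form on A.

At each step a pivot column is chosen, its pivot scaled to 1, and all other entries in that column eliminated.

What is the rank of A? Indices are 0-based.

rank = 2

pivot(0,0)=1: scale R0 → (1, 0, 4)
  clear (1,0): R1 −= (2)R0 → (0, 4, 1)
pivot(1,1)=4: scale R1 → (0, 1, 4)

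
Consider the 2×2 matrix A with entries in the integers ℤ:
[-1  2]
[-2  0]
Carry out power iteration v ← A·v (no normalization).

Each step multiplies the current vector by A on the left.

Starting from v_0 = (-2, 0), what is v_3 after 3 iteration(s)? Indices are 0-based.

v_3 = (-14, -12)

v_0 = (-2, 0).
v_1 = A·v_0 = (2, 4).
v_2 = A·v_1 = (6, -4).
v_3 = A·v_2 = (-14, -12).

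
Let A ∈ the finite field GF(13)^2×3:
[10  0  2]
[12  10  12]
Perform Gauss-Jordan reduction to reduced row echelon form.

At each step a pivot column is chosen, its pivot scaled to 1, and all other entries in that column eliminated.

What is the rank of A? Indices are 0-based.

step 1: normalize row 0 (÷10) = (1, 0, 8)
  row 1: subtract 12×row0 = (0, 10, 7)
step 2: normalize row 1 (÷10) = (0, 1, 2)

rank = 2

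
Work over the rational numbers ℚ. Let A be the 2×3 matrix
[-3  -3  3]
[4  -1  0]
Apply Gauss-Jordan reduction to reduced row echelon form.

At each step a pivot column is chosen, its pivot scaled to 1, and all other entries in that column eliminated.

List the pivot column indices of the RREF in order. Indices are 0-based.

step 1: normalize row 0 (÷-3) = (1, 1, -1)
  row 1: subtract 4×row0 = (0, -5, 4)
step 2: normalize row 1 (÷-5) = (0, 1, -4/5)
  row 0: subtract 1×row1 = (1, 0, -1/5)

pivot columns: 0, 1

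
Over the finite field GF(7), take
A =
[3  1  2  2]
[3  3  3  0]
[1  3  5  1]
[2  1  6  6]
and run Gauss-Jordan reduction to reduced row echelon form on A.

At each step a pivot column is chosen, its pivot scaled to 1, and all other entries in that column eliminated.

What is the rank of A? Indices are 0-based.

[1] R0 /= 3  ⇒  (1, 5, 3, 3)
     R1 -= 3·R0  ⇒  (0, 2, 1, 5)
     R2 -= 1·R0  ⇒  (0, 5, 2, 5)
     R3 -= 2·R0  ⇒  (0, 5, 0, 0)
[2] R1 /= 2  ⇒  (0, 1, 4, 6)
     R0 -= 5·R1  ⇒  (1, 0, 4, 1)
     R2 -= 5·R1  ⇒  (0, 0, 3, 3)
     R3 -= 5·R1  ⇒  (0, 0, 1, 5)
[3] R2 /= 3  ⇒  (0, 0, 1, 1)
     R0 -= 4·R2  ⇒  (1, 0, 0, 4)
     R1 -= 4·R2  ⇒  (0, 1, 0, 2)
     R3 -= 1·R2  ⇒  (0, 0, 0, 4)
[4] R3 /= 4  ⇒  (0, 0, 0, 1)
     R0 -= 4·R3  ⇒  (1, 0, 0, 0)
     R1 -= 2·R3  ⇒  (0, 1, 0, 0)
     R2 -= 1·R3  ⇒  (0, 0, 1, 0)

rank = 4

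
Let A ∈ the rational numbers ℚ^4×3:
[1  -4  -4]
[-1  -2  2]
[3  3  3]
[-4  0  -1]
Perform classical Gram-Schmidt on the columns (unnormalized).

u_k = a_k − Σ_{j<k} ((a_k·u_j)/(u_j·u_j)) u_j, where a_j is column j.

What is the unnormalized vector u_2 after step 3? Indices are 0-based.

u_2 = (-460/367, 1280/367, 240/367, -255/367)

Step 1: u_0 = a_0 = (1, -1, 3, -4).
Step 2: u_1 = a_1 − (7/27)·u_0 = (-115/27, -47/27, 20/9, 28/27).
Step 3: u_2 = a_2 − (7/27)·u_0 − (259/367)·u_1 = (-460/367, 1280/367, 240/367, -255/367).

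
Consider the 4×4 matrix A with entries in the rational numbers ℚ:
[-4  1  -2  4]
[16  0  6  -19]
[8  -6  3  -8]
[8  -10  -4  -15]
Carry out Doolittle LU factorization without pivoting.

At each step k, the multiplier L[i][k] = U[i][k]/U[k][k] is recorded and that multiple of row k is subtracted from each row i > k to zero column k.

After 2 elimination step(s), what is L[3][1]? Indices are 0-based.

L[3][1] = -2

k=0: U[0][0]=-4
  eliminate (1,0): mult=-4, new row 1: (0, 4, -2, -3); set L[1][0]=-4
  eliminate (2,0): mult=-2, new row 2: (0, -4, -1, 0); set L[2][0]=-2
  eliminate (3,0): mult=-2, new row 3: (0, -8, -8, -7); set L[3][0]=-2
k=1: U[1][1]=4
  eliminate (2,1): mult=-1, new row 2: (0, 0, -3, -3); set L[2][1]=-1
  eliminate (3,1): mult=-2, new row 3: (0, 0, -12, -13); set L[3][1]=-2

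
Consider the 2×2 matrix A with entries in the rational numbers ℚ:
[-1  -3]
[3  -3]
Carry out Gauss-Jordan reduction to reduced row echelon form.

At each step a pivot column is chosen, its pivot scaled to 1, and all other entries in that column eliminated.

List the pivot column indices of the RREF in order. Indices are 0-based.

pivot columns: 0, 1

[1] R0 /= -1  ⇒  (1, 3)
     R1 -= 3·R0  ⇒  (0, -12)
[2] R1 /= -12  ⇒  (0, 1)
     R0 -= 3·R1  ⇒  (1, 0)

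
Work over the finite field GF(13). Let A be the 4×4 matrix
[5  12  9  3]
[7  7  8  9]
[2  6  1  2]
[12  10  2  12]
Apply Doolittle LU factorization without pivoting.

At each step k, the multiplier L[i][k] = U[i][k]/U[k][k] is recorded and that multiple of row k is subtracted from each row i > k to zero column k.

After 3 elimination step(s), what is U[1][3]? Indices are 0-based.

Step 1: pivot at (0,0) is 5.
  row1 ← row1 − (4)·row0  ⇒  L[1][0]=4, U row1=(0, 11, 11, 10)
  row2 ← row2 − (3)·row0  ⇒  L[2][0]=3, U row2=(0, 9, 0, 6)
  row3 ← row3 − (5)·row0  ⇒  L[3][0]=5, U row3=(0, 2, 9, 10)
Step 2: pivot at (1,1) is 11.
  row2 ← row2 − (2)·row1  ⇒  L[2][1]=2, U row2=(0, 0, 4, 12)
  row3 ← row3 − (12)·row1  ⇒  L[3][1]=12, U row3=(0, 0, 7, 7)
Step 3: pivot at (2,2) is 4.
  row3 ← row3 − (5)·row2  ⇒  L[3][2]=5, U row3=(0, 0, 0, 12)

U[1][3] = 10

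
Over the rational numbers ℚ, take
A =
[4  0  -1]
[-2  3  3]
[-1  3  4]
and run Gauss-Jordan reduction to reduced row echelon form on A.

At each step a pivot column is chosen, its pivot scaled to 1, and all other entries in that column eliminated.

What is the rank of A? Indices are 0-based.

rank = 3

[1] R0 /= 4  ⇒  (1, 0, -1/4)
     R1 -= -2·R0  ⇒  (0, 3, 5/2)
     R2 -= -1·R0  ⇒  (0, 3, 15/4)
[2] R1 /= 3  ⇒  (0, 1, 5/6)
     R2 -= 3·R1  ⇒  (0, 0, 5/4)
[3] R2 /= 5/4  ⇒  (0, 0, 1)
     R0 -= -1/4·R2  ⇒  (1, 0, 0)
     R1 -= 5/6·R2  ⇒  (0, 1, 0)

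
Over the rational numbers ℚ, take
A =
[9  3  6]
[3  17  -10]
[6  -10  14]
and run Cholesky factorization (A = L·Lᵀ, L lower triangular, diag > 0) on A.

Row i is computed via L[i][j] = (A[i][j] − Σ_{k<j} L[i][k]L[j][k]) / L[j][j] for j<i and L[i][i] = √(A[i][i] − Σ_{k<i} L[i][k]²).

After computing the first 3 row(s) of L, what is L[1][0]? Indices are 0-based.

L[1][0] = 1

Step 1: L[0][0] = √(9) = 3.
  L[1][0] = (3) / L[0][0] = 1.
Step 2: L[1][1] = √(16) = 4.
  L[2][0] = (6) / L[0][0] = 2.
  L[2][1] = (-12) / L[1][1] = -3.
Step 3: L[2][2] = √(1) = 1.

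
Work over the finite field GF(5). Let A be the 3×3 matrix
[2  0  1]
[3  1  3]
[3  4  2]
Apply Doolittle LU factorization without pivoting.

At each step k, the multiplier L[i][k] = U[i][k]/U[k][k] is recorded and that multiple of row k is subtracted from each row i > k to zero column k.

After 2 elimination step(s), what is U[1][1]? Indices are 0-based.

U[1][1] = 1

Step 1: pivot at (0,0) is 2.
  row1 ← row1 − (4)·row0  ⇒  L[1][0]=4, U row1=(0, 1, 4)
  row2 ← row2 − (4)·row0  ⇒  L[2][0]=4, U row2=(0, 4, 3)
Step 2: pivot at (1,1) is 1.
  row2 ← row2 − (4)·row1  ⇒  L[2][1]=4, U row2=(0, 0, 2)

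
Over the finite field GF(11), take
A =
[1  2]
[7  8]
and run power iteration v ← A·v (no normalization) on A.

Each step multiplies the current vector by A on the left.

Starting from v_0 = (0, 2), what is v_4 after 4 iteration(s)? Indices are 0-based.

v_0 = (0, 2).
v_1 = A·v_0 = (4, 5).
v_2 = A·v_1 = (3, 2).
v_3 = A·v_2 = (7, 4).
v_4 = A·v_3 = (4, 4).

v_4 = (4, 4)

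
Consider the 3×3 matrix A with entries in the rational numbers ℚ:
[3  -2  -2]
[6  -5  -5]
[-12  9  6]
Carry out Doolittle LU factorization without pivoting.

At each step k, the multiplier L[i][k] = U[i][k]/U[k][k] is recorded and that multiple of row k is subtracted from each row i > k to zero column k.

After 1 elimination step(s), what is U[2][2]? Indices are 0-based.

Step 1: pivot at (0,0) is 3.
  row1 ← row1 − (2)·row0  ⇒  L[1][0]=2, U row1=(0, -1, -1)
  row2 ← row2 − (-4)·row0  ⇒  L[2][0]=-4, U row2=(0, 1, -2)

U[2][2] = -2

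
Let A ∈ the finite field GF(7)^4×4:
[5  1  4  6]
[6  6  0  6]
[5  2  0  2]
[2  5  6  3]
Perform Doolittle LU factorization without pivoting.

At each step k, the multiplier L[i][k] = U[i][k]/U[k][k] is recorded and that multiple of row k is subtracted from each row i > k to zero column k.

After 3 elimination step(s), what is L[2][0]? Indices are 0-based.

L[2][0] = 1

k=0: U[0][0]=5
  eliminate (1,0): mult=4, new row 1: (0, 2, 5, 3); set L[1][0]=4
  eliminate (2,0): mult=1, new row 2: (0, 1, 3, 3); set L[2][0]=1
  eliminate (3,0): mult=6, new row 3: (0, 6, 3, 2); set L[3][0]=6
k=1: U[1][1]=2
  eliminate (2,1): mult=4, new row 2: (0, 0, 4, 5); set L[2][1]=4
  eliminate (3,1): mult=3, new row 3: (0, 0, 2, 0); set L[3][1]=3
k=2: U[2][2]=4
  eliminate (3,2): mult=4, new row 3: (0, 0, 0, 1); set L[3][2]=4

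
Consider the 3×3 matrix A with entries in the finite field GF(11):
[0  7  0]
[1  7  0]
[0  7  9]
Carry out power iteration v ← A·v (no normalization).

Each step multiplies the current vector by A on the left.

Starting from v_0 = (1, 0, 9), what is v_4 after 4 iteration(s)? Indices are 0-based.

v_4 = (7, 1, 4)

v_0 = (1, 0, 9).
v_1 = A·v_0 = (0, 1, 4).
v_2 = A·v_1 = (7, 7, 10).
v_3 = A·v_2 = (5, 1, 7).
v_4 = A·v_3 = (7, 1, 4).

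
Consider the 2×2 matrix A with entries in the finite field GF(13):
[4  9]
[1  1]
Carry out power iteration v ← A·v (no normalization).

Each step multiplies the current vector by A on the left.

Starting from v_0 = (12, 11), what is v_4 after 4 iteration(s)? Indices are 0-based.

v_0 = (12, 11).
v_1 = A·v_0 = (4, 10).
v_2 = A·v_1 = (2, 1).
v_3 = A·v_2 = (4, 3).
v_4 = A·v_3 = (4, 7).

v_4 = (4, 7)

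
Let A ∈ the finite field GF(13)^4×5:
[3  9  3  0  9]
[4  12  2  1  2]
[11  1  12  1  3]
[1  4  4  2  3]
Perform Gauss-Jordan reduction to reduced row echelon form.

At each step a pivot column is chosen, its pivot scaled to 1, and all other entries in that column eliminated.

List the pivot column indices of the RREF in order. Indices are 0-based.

pivot columns: 0, 1, 2, 3

[1] R0 /= 3  ⇒  (1, 3, 1, 0, 3)
     R1 -= 4·R0  ⇒  (0, 0, 11, 1, 3)
     R2 -= 11·R0  ⇒  (0, 7, 1, 1, 9)
     R3 -= 1·R0  ⇒  (0, 1, 3, 2, 0)
[2] R1 <-> R2
[2] R1 /= 7  ⇒  (0, 1, 2, 2, 5)
     R0 -= 3·R1  ⇒  (1, 0, 8, 7, 1)
     R3 -= 1·R1  ⇒  (0, 0, 1, 0, 8)
[3] R2 /= 11  ⇒  (0, 0, 1, 6, 5)
     R0 -= 8·R2  ⇒  (1, 0, 0, 11, 0)
     R1 -= 2·R2  ⇒  (0, 1, 0, 3, 8)
     R3 -= 1·R2  ⇒  (0, 0, 0, 7, 3)
[4] R3 /= 7  ⇒  (0, 0, 0, 1, 6)
     R0 -= 11·R3  ⇒  (1, 0, 0, 0, 12)
     R1 -= 3·R3  ⇒  (0, 1, 0, 0, 3)
     R2 -= 6·R3  ⇒  (0, 0, 1, 0, 8)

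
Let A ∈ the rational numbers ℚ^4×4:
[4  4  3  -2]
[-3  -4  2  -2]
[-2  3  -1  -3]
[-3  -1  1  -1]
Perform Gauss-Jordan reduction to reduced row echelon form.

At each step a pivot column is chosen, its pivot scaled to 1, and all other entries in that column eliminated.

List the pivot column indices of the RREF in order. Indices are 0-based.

pivot columns: 0, 1, 2, 3

pivot(0,0)=4: scale R0 → (1, 1, 3/4, -1/2)
  clear (1,0): R1 −= (-3)R0 → (0, -1, 17/4, -7/2)
  clear (2,0): R2 −= (-2)R0 → (0, 5, 1/2, -4)
  clear (3,0): R3 −= (-3)R0 → (0, 2, 13/4, -5/2)
pivot(1,1)=-1: scale R1 → (0, 1, -17/4, 7/2)
  clear (0,1): R0 −= (1)R1 → (1, 0, 5, -4)
  clear (2,1): R2 −= (5)R1 → (0, 0, 87/4, -43/2)
  clear (3,1): R3 −= (2)R1 → (0, 0, 47/4, -19/2)
pivot(2,2)=87/4: scale R2 → (0, 0, 1, -86/87)
  clear (0,2): R0 −= (5)R2 → (1, 0, 0, 82/87)
  clear (1,2): R1 −= (-17/4)R2 → (0, 1, 0, -61/87)
  clear (3,2): R3 −= (47/4)R2 → (0, 0, 0, 184/87)
pivot(3,3)=184/87: scale R3 → (0, 0, 0, 1)
  clear (0,3): R0 −= (82/87)R3 → (1, 0, 0, 0)
  clear (1,3): R1 −= (-61/87)R3 → (0, 1, 0, 0)
  clear (2,3): R2 −= (-86/87)R3 → (0, 0, 1, 0)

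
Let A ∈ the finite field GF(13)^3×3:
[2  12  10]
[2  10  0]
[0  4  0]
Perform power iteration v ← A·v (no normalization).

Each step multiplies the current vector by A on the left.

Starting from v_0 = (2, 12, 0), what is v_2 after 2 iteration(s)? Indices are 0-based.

v_2 = (2, 2, 2)

v_0 = (2, 12, 0).
v_1 = A·v_0 = (5, 7, 9).
v_2 = A·v_1 = (2, 2, 2).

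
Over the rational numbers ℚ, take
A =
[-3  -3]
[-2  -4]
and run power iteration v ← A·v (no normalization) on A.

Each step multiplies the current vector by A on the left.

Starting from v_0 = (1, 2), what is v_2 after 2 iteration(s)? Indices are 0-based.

v_0 = (1, 2).
v_1 = A·v_0 = (-9, -10).
v_2 = A·v_1 = (57, 58).

v_2 = (57, 58)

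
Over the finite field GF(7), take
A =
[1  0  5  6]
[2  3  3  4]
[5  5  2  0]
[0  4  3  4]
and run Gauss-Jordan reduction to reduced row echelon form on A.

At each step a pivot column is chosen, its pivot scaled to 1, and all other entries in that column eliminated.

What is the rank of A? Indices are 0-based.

step 1: normalize row 0 (÷1) = (1, 0, 5, 6)
  row 1: subtract 2×row0 = (0, 3, 0, 6)
  row 2: subtract 5×row0 = (0, 5, 5, 5)
step 2: normalize row 1 (÷3) = (0, 1, 0, 2)
  row 2: subtract 5×row1 = (0, 0, 5, 2)
  row 3: subtract 4×row1 = (0, 0, 3, 3)
step 3: normalize row 2 (÷5) = (0, 0, 1, 6)
  row 0: subtract 5×row2 = (1, 0, 0, 4)
  row 3: subtract 3×row2 = (0, 0, 0, 6)
step 4: normalize row 3 (÷6) = (0, 0, 0, 1)
  row 0: subtract 4×row3 = (1, 0, 0, 0)
  row 1: subtract 2×row3 = (0, 1, 0, 0)
  row 2: subtract 6×row3 = (0, 0, 1, 0)

rank = 4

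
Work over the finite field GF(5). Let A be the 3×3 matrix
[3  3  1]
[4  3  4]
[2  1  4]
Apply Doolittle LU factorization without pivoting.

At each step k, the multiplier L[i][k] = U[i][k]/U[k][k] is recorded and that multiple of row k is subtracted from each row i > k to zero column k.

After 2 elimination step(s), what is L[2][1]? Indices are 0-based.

L[2][1] = 1

[col 0] pivot 3
  R1 -= 3*R0 → (0, 4, 1)  (L[1][0] := 3)
  R2 -= 4*R0 → (0, 4, 0)  (L[2][0] := 4)
[col 1] pivot 4
  R2 -= 1*R1 → (0, 0, 4)  (L[2][1] := 1)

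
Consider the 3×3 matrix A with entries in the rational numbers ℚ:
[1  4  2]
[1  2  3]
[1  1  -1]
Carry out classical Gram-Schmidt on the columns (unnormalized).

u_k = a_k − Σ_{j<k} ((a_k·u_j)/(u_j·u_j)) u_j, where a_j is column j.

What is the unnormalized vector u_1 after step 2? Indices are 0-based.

Step 1: u_0 = a_0 = (1, 1, 1).
Step 2: u_1 = a_1 − (7/3)·u_0 = (5/3, -1/3, -4/3).

u_1 = (5/3, -1/3, -4/3)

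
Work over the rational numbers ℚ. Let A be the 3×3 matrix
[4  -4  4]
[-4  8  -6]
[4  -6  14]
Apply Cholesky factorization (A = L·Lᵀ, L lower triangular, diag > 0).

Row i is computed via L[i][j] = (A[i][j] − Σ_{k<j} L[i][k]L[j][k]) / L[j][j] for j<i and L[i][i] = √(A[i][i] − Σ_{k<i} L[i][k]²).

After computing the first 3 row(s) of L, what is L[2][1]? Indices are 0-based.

Step 1: L[0][0] = √(4) = 2.
  L[1][0] = (-4) / L[0][0] = -2.
Step 2: L[1][1] = √(4) = 2.
  L[2][0] = (4) / L[0][0] = 2.
  L[2][1] = (-2) / L[1][1] = -1.
Step 3: L[2][2] = √(9) = 3.

L[2][1] = -1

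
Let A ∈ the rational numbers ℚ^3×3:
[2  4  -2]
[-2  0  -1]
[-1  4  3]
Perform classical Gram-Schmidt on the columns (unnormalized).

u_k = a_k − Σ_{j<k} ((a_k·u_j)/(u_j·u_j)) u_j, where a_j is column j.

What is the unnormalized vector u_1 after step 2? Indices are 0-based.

u_1 = (28/9, 8/9, 40/9)

Step 1: u_0 = a_0 = (2, -2, -1).
Step 2: u_1 = a_1 − (4/9)·u_0 = (28/9, 8/9, 40/9).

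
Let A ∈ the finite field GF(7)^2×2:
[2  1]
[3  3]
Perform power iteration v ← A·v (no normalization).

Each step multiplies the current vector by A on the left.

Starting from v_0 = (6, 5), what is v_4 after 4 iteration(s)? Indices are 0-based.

v_0 = (6, 5).
v_1 = A·v_0 = (3, 5).
v_2 = A·v_1 = (4, 3).
v_3 = A·v_2 = (4, 0).
v_4 = A·v_3 = (1, 5).

v_4 = (1, 5)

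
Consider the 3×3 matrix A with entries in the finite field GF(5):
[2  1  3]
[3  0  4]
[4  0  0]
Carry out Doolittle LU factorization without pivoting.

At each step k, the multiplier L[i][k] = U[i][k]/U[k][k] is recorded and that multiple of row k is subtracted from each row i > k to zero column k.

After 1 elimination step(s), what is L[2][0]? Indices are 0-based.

Step 1: pivot at (0,0) is 2.
  row1 ← row1 − (4)·row0  ⇒  L[1][0]=4, U row1=(0, 1, 2)
  row2 ← row2 − (2)·row0  ⇒  L[2][0]=2, U row2=(0, 3, 4)

L[2][0] = 2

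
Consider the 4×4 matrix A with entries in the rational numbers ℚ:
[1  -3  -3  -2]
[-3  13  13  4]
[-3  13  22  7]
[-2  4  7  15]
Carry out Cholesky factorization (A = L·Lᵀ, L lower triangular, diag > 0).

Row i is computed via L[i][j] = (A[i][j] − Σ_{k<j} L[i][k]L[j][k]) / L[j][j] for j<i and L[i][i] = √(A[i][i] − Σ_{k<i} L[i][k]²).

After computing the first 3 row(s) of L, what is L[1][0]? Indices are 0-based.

Step 1: L[0][0] = √(1) = 1.
  L[1][0] = (-3) / L[0][0] = -3.
Step 2: L[1][1] = √(4) = 2.
  L[2][0] = (-3) / L[0][0] = -3.
  L[2][1] = (4) / L[1][1] = 2.
Step 3: L[2][2] = √(9) = 3.

L[1][0] = -3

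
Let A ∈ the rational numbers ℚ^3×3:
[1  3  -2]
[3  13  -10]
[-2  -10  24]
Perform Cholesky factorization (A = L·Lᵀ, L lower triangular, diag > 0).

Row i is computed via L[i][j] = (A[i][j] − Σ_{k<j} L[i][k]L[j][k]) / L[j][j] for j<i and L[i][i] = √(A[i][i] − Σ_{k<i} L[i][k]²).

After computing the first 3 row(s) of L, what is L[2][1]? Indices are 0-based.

L[2][1] = -2

Step 1: L[0][0] = √(1) = 1.
  L[1][0] = (3) / L[0][0] = 3.
Step 2: L[1][1] = √(4) = 2.
  L[2][0] = (-2) / L[0][0] = -2.
  L[2][1] = (-4) / L[1][1] = -2.
Step 3: L[2][2] = √(16) = 4.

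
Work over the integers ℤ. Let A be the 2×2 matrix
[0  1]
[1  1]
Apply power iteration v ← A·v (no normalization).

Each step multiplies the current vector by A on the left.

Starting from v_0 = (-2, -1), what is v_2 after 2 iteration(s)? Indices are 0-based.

v_0 = (-2, -1).
v_1 = A·v_0 = (-1, -3).
v_2 = A·v_1 = (-3, -4).

v_2 = (-3, -4)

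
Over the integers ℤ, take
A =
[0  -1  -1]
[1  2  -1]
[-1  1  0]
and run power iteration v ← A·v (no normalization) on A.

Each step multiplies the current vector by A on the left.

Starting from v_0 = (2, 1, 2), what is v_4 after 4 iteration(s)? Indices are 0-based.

v_0 = (2, 1, 2).
v_1 = A·v_0 = (-3, 2, -1).
v_2 = A·v_1 = (-1, 2, 5).
v_3 = A·v_2 = (-7, -2, 3).
v_4 = A·v_3 = (-1, -14, 5).

v_4 = (-1, -14, 5)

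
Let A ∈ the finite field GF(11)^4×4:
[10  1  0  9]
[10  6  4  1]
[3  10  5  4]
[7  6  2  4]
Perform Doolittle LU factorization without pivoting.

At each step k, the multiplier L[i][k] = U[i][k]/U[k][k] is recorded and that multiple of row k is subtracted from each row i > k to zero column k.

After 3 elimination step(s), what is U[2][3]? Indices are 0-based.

[col 0] pivot 10
  R1 -= 1*R0 → (0, 5, 4, 3)  (L[1][0] := 1)
  R2 -= 8*R0 → (0, 2, 5, 9)  (L[2][0] := 8)
  R3 -= 4*R0 → (0, 2, 2, 1)  (L[3][0] := 4)
[col 1] pivot 5
  R2 -= 7*R1 → (0, 0, 10, 10)  (L[2][1] := 7)
  R3 -= 7*R1 → (0, 0, 7, 2)  (L[3][1] := 7)
[col 2] pivot 10
  R3 -= 4*R2 → (0, 0, 0, 6)  (L[3][2] := 4)

U[2][3] = 10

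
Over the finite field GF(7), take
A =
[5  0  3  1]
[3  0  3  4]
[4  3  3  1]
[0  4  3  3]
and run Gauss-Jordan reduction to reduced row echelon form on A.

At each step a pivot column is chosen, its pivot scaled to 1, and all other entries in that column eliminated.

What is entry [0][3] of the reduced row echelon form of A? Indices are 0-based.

pivot(0,0)=5: scale R0 → (1, 0, 2, 3)
  clear (1,0): R1 −= (3)R0 → (0, 0, 4, 2)
  clear (2,0): R2 −= (4)R0 → (0, 3, 2, 3)
pivot(1,1): swap R1↔R2
pivot(1,1)=3: scale R1 → (0, 1, 3, 1)
  clear (3,1): R3 −= (4)R1 → (0, 0, 5, 6)
pivot(2,2)=4: scale R2 → (0, 0, 1, 4)
  clear (0,2): R0 −= (2)R2 → (1, 0, 0, 2)
  clear (1,2): R1 −= (3)R2 → (0, 1, 0, 3)
  clear (3,2): R3 −= (5)R2 → (0, 0, 0, 0)
col 3: no nonzero at/below row 3; advance.

M[0][3] = 2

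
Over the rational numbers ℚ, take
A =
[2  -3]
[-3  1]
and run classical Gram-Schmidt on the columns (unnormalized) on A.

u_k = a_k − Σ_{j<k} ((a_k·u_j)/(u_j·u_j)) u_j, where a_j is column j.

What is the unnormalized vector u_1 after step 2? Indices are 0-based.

Step 1: u_0 = a_0 = (2, -3).
Step 2: u_1 = a_1 − (-9/13)·u_0 = (-21/13, -14/13).

u_1 = (-21/13, -14/13)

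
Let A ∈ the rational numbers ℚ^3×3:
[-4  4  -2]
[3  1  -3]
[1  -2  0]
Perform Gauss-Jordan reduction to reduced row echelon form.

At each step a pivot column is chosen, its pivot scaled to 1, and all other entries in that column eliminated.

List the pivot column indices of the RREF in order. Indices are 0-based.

pivot columns: 0, 1, 2

step 1: normalize row 0 (÷-4) = (1, -1, 1/2)
  row 1: subtract 3×row0 = (0, 4, -9/2)
  row 2: subtract 1×row0 = (0, -1, -1/2)
step 2: normalize row 1 (÷4) = (0, 1, -9/8)
  row 0: subtract -1×row1 = (1, 0, -5/8)
  row 2: subtract -1×row1 = (0, 0, -13/8)
step 3: normalize row 2 (÷-13/8) = (0, 0, 1)
  row 0: subtract -5/8×row2 = (1, 0, 0)
  row 1: subtract -9/8×row2 = (0, 1, 0)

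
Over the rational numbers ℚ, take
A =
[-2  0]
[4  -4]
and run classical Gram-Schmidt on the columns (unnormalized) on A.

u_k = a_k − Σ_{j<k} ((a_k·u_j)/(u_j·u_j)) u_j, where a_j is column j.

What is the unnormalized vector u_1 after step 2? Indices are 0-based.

Step 1: u_0 = a_0 = (-2, 4).
Step 2: u_1 = a_1 − (-4/5)·u_0 = (-8/5, -4/5).

u_1 = (-8/5, -4/5)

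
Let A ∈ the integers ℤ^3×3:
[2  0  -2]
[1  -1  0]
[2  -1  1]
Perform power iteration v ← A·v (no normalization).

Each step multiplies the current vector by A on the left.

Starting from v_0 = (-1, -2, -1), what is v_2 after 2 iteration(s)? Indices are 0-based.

v_0 = (-1, -2, -1).
v_1 = A·v_0 = (0, 1, -1).
v_2 = A·v_1 = (2, -1, -2).

v_2 = (2, -1, -2)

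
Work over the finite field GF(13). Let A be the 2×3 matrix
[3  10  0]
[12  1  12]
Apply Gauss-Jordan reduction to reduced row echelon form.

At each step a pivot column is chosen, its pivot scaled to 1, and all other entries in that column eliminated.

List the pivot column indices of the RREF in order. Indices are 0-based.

[1] R0 /= 3  ⇒  (1, 12, 0)
     R1 -= 12·R0  ⇒  (0, 0, 12)
column 1 empty below row 1
[2] R1 /= 12  ⇒  (0, 0, 1)

pivot columns: 0, 2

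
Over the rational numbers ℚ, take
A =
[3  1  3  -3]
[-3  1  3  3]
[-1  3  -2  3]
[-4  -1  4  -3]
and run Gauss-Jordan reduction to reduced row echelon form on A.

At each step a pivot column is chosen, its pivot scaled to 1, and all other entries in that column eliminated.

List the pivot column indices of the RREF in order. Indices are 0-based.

pivot columns: 0, 1, 2, 3

[1] R0 /= 3  ⇒  (1, 1/3, 1, -1)
     R1 -= -3·R0  ⇒  (0, 2, 6, 0)
     R2 -= -1·R0  ⇒  (0, 10/3, -1, 2)
     R3 -= -4·R0  ⇒  (0, 1/3, 8, -7)
[2] R1 /= 2  ⇒  (0, 1, 3, 0)
     R0 -= 1/3·R1  ⇒  (1, 0, 0, -1)
     R2 -= 10/3·R1  ⇒  (0, 0, -11, 2)
     R3 -= 1/3·R1  ⇒  (0, 0, 7, -7)
[3] R2 /= -11  ⇒  (0, 0, 1, -2/11)
     R1 -= 3·R2  ⇒  (0, 1, 0, 6/11)
     R3 -= 7·R2  ⇒  (0, 0, 0, -63/11)
[4] R3 /= -63/11  ⇒  (0, 0, 0, 1)
     R0 -= -1·R3  ⇒  (1, 0, 0, 0)
     R1 -= 6/11·R3  ⇒  (0, 1, 0, 0)
     R2 -= -2/11·R3  ⇒  (0, 0, 1, 0)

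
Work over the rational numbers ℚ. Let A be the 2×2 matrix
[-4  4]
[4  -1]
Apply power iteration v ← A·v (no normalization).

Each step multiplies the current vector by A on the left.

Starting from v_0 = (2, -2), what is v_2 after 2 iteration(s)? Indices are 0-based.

v_0 = (2, -2).
v_1 = A·v_0 = (-16, 10).
v_2 = A·v_1 = (104, -74).

v_2 = (104, -74)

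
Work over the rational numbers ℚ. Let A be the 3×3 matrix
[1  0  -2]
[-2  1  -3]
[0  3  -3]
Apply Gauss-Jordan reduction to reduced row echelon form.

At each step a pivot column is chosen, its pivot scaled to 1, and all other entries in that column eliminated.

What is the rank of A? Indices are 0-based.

step 1: normalize row 0 (÷1) = (1, 0, -2)
  row 1: subtract -2×row0 = (0, 1, -7)
step 2: normalize row 1 (÷1) = (0, 1, -7)
  row 2: subtract 3×row1 = (0, 0, 18)
step 3: normalize row 2 (÷18) = (0, 0, 1)
  row 0: subtract -2×row2 = (1, 0, 0)
  row 1: subtract -7×row2 = (0, 1, 0)

rank = 3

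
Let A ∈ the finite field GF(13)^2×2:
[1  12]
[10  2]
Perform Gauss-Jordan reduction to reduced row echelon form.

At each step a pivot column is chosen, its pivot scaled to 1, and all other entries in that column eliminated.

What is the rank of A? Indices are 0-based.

pivot(0,0)=1: scale R0 → (1, 12)
  clear (1,0): R1 −= (10)R0 → (0, 12)
pivot(1,1)=12: scale R1 → (0, 1)
  clear (0,1): R0 −= (12)R1 → (1, 0)

rank = 2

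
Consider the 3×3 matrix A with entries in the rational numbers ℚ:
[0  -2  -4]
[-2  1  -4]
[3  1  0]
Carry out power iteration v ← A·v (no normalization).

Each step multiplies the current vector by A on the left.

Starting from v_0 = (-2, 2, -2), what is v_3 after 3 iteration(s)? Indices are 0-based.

v_3 = (-148, -58, -14)

v_0 = (-2, 2, -2).
v_1 = A·v_0 = (4, 14, -4).
v_2 = A·v_1 = (-12, 22, 26).
v_3 = A·v_2 = (-148, -58, -14).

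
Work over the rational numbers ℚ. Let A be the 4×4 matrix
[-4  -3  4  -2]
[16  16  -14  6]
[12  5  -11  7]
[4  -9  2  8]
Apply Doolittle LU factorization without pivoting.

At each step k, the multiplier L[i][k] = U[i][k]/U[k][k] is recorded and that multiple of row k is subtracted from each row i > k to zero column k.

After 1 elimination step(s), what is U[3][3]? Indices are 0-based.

U[3][3] = 6

Step 1: pivot at (0,0) is -4.
  row1 ← row1 − (-4)·row0  ⇒  L[1][0]=-4, U row1=(0, 4, 2, -2)
  row2 ← row2 − (-3)·row0  ⇒  L[2][0]=-3, U row2=(0, -4, 1, 1)
  row3 ← row3 − (-1)·row0  ⇒  L[3][0]=-1, U row3=(0, -12, 6, 6)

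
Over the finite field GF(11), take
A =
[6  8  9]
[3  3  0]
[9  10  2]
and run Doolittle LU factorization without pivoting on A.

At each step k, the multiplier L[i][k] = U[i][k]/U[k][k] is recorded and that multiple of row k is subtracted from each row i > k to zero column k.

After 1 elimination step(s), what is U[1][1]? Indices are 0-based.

k=0: U[0][0]=6
  eliminate (1,0): mult=6, new row 1: (0, 10, 1); set L[1][0]=6
  eliminate (2,0): mult=7, new row 2: (0, 9, 5); set L[2][0]=7

U[1][1] = 10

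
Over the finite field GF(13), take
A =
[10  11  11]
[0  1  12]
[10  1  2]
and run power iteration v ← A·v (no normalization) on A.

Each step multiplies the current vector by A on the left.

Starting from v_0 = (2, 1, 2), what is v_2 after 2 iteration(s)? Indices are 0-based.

v_0 = (2, 1, 2).
v_1 = A·v_0 = (1, 12, 12).
v_2 = A·v_1 = (1, 0, 7).

v_2 = (1, 0, 7)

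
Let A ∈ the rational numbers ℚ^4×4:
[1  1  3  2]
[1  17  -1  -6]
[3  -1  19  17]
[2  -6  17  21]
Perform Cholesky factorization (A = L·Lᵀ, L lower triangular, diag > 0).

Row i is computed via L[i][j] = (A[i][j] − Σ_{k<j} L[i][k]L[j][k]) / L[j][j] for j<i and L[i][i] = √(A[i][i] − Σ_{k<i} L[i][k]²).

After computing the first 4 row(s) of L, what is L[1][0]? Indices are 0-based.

L[1][0] = 1

Step 1: L[0][0] = √(1) = 1.
  L[1][0] = (1) / L[0][0] = 1.
Step 2: L[1][1] = √(16) = 4.
  L[2][0] = (3) / L[0][0] = 3.
  L[2][1] = (-4) / L[1][1] = -1.
Step 3: L[2][2] = √(9) = 3.
  L[3][0] = (2) / L[0][0] = 2.
  L[3][1] = (-8) / L[1][1] = -2.
  L[3][2] = (9) / L[2][2] = 3.
Step 4: L[3][3] = √(4) = 2.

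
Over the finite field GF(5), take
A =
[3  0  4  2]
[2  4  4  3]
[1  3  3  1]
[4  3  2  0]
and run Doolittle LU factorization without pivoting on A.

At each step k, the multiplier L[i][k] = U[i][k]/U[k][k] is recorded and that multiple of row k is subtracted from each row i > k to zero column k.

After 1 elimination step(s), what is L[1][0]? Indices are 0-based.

L[1][0] = 4

Step 1: pivot at (0,0) is 3.
  row1 ← row1 − (4)·row0  ⇒  L[1][0]=4, U row1=(0, 4, 3, 0)
  row2 ← row2 − (2)·row0  ⇒  L[2][0]=2, U row2=(0, 3, 0, 2)
  row3 ← row3 − (3)·row0  ⇒  L[3][0]=3, U row3=(0, 3, 0, 4)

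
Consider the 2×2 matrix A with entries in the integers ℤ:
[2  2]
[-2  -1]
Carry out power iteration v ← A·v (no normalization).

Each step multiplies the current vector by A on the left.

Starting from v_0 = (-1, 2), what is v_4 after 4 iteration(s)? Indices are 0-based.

v_4 = (-8, 4)

v_0 = (-1, 2).
v_1 = A·v_0 = (2, 0).
v_2 = A·v_1 = (4, -4).
v_3 = A·v_2 = (0, -4).
v_4 = A·v_3 = (-8, 4).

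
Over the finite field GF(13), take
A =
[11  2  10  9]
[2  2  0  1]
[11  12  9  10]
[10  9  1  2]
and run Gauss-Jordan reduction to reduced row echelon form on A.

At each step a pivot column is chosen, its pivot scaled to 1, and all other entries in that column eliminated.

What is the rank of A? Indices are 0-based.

rank = 4

pivot(0,0)=11: scale R0 → (1, 12, 8, 2)
  clear (1,0): R1 −= (2)R0 → (0, 4, 10, 10)
  clear (2,0): R2 −= (11)R0 → (0, 10, 12, 1)
  clear (3,0): R3 −= (10)R0 → (0, 6, 12, 8)
pivot(1,1)=4: scale R1 → (0, 1, 9, 9)
  clear (0,1): R0 −= (12)R1 → (1, 0, 4, 11)
  clear (2,1): R2 −= (10)R1 → (0, 0, 0, 2)
  clear (3,1): R3 −= (6)R1 → (0, 0, 10, 6)
pivot(2,2): swap R2↔R3
pivot(2,2)=10: scale R2 → (0, 0, 1, 11)
  clear (0,2): R0 −= (4)R2 → (1, 0, 0, 6)
  clear (1,2): R1 −= (9)R2 → (0, 1, 0, 1)
pivot(3,3)=2: scale R3 → (0, 0, 0, 1)
  clear (0,3): R0 −= (6)R3 → (1, 0, 0, 0)
  clear (1,3): R1 −= (1)R3 → (0, 1, 0, 0)
  clear (2,3): R2 −= (11)R3 → (0, 0, 1, 0)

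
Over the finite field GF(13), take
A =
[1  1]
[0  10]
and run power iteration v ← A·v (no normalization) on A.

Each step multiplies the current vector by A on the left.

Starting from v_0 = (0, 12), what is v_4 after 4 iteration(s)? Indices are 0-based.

v_0 = (0, 12).
v_1 = A·v_0 = (12, 3).
v_2 = A·v_1 = (2, 4).
v_3 = A·v_2 = (6, 1).
v_4 = A·v_3 = (7, 10).

v_4 = (7, 10)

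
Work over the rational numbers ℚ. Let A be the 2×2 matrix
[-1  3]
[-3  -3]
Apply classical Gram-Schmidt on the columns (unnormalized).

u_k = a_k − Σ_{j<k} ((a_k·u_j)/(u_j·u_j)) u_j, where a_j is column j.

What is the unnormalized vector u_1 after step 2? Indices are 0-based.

Step 1: u_0 = a_0 = (-1, -3).
Step 2: u_1 = a_1 − (3/5)·u_0 = (18/5, -6/5).

u_1 = (18/5, -6/5)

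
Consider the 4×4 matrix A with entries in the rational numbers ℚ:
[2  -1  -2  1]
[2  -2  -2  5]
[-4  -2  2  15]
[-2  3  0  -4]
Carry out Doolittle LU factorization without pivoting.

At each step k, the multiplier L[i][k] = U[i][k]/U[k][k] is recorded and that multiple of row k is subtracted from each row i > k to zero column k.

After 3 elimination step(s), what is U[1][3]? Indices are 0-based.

Step 1: pivot at (0,0) is 2.
  row1 ← row1 − (1)·row0  ⇒  L[1][0]=1, U row1=(0, -1, 0, 4)
  row2 ← row2 − (-2)·row0  ⇒  L[2][0]=-2, U row2=(0, -4, -2, 17)
  row3 ← row3 − (-1)·row0  ⇒  L[3][0]=-1, U row3=(0, 2, -2, -3)
Step 2: pivot at (1,1) is -1.
  row2 ← row2 − (4)·row1  ⇒  L[2][1]=4, U row2=(0, 0, -2, 1)
  row3 ← row3 − (-2)·row1  ⇒  L[3][1]=-2, U row3=(0, 0, -2, 5)
Step 3: pivot at (2,2) is -2.
  row3 ← row3 − (1)·row2  ⇒  L[3][2]=1, U row3=(0, 0, 0, 4)

U[1][3] = 4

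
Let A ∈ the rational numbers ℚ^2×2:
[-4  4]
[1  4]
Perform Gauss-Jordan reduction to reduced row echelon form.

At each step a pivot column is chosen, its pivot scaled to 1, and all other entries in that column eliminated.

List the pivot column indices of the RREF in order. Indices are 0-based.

pivot columns: 0, 1

[1] R0 /= -4  ⇒  (1, -1)
     R1 -= 1·R0  ⇒  (0, 5)
[2] R1 /= 5  ⇒  (0, 1)
     R0 -= -1·R1  ⇒  (1, 0)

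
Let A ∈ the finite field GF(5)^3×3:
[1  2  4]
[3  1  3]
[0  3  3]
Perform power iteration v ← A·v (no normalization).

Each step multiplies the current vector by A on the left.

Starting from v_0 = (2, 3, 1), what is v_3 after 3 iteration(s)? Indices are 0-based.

v_3 = (0, 2, 3)

v_0 = (2, 3, 1).
v_1 = A·v_0 = (2, 2, 2).
v_2 = A·v_1 = (4, 4, 2).
v_3 = A·v_2 = (0, 2, 3).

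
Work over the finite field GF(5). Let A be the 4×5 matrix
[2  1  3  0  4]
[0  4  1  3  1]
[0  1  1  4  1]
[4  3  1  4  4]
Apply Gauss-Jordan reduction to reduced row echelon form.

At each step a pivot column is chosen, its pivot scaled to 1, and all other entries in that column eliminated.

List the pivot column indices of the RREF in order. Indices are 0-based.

step 1: normalize row 0 (÷2) = (1, 3, 4, 0, 2)
  row 3: subtract 4×row0 = (0, 1, 0, 4, 1)
step 2: normalize row 1 (÷4) = (0, 1, 4, 2, 4)
  row 0: subtract 3×row1 = (1, 0, 2, 4, 0)
  row 2: subtract 1×row1 = (0, 0, 2, 2, 2)
  row 3: subtract 1×row1 = (0, 0, 1, 2, 2)
step 3: normalize row 2 (÷2) = (0, 0, 1, 1, 1)
  row 0: subtract 2×row2 = (1, 0, 0, 2, 3)
  row 1: subtract 4×row2 = (0, 1, 0, 3, 0)
  row 3: subtract 1×row2 = (0, 0, 0, 1, 1)
step 4: normalize row 3 (÷1) = (0, 0, 0, 1, 1)
  row 0: subtract 2×row3 = (1, 0, 0, 0, 1)
  row 1: subtract 3×row3 = (0, 1, 0, 0, 2)
  row 2: subtract 1×row3 = (0, 0, 1, 0, 0)

pivot columns: 0, 1, 2, 3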